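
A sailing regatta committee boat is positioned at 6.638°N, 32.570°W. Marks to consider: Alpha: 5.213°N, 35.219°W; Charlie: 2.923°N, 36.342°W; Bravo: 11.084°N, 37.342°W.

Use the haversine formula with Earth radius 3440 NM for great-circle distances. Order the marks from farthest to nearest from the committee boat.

Bravo, Charlie, Alpha

Distance from the committee boat at 6.638°N, 32.570°W to each:
Bravo 11.084°N, 37.342°W: 389.0 NM
Charlie 2.923°N, 36.342°W: 317.3 NM
Alpha 5.213°N, 35.219°W: 179.8 NM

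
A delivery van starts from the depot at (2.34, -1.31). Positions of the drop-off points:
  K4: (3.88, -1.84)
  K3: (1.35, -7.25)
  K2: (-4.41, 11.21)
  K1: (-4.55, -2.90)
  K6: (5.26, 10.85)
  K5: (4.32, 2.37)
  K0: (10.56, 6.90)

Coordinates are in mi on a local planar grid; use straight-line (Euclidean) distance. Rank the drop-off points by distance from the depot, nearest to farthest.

Distances from the depot:
K4 (3.88, -1.84): 1.6 mi
K5 (4.32, 2.37): 4.2 mi
K3 (1.35, -7.25): 6.0 mi
K1 (-4.55, -2.90): 7.1 mi
K0 (10.56, 6.90): 11.6 mi
K6 (5.26, 10.85): 12.5 mi
K2 (-4.41, 11.21): 14.2 mi

K4, K5, K3, K1, K0, K6, K2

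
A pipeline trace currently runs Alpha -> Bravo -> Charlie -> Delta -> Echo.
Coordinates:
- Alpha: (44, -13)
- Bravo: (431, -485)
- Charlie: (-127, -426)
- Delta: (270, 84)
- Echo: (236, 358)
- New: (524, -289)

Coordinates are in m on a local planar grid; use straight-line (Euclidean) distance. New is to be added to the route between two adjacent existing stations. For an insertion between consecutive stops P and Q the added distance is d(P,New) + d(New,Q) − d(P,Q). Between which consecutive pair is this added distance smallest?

between Alpha and Bravo

Added distance for inserting New between each consecutive pair:
Alpha–Bravo: 160.3 m
Bravo–Charlie: 321.1 m
Charlie–Delta: 470.2 m
Delta–Echo: 883.4 m
Smallest added distance is 160.3 m, inserting between Alpha and Bravo.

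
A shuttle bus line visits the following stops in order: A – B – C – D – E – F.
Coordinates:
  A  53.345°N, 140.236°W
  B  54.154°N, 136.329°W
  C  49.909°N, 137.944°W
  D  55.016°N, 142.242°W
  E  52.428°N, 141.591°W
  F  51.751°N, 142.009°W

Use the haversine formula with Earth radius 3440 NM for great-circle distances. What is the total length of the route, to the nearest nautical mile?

Leg distances:
A→B: 146.9 NM  (cumulative 146.9 NM)
B→C: 261.7 NM  (cumulative 408.7 NM)
C→D: 344.4 NM  (cumulative 753.1 NM)
D→E: 157.1 NM  (cumulative 910.2 NM)
E→F: 43.5 NM  (cumulative 953.7 NM)
Total route length ≈ 954 NM.

954 NM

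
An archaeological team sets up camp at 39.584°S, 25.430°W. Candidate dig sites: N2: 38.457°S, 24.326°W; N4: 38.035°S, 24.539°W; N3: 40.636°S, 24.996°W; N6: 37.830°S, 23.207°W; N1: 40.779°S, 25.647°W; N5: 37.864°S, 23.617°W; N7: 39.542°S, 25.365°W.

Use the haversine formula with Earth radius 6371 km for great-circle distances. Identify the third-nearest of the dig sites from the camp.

Distance to each, sorted:
N7: 7.3 km
N3: 122.7 km
N1: 134.2 km
N2: 157.5 km
N4: 188.7 km
N5: 247.6 km
N6: 274.3 km
The third-nearest is N1 at 134.2 km.

N1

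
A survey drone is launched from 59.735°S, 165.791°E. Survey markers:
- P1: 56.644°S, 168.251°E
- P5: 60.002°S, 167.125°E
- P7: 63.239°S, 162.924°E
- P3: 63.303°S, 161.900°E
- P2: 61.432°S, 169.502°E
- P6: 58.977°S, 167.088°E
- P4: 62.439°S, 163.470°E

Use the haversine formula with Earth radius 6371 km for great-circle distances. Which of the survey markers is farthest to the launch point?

Distances from the launch point (59.735°S, 165.791°E):
P3: 447.0 km
P7: 418.2 km
P1: 372.7 km
P4: 325.5 km
P2: 276.8 km
P6: 111.8 km
P5: 80.2 km
The farthest is P3 at 447.0 km.

P3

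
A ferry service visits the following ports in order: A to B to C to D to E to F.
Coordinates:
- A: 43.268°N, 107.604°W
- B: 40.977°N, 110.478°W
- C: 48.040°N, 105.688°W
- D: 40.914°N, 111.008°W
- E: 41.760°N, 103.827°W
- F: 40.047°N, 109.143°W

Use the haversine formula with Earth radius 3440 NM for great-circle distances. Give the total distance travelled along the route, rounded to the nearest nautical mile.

Leg distances:
A→B: 187.9 NM  (cumulative 187.9 NM)
B→C: 470.8 NM  (cumulative 658.7 NM)
C→D: 484.5 NM  (cumulative 1143.1 NM)
D→E: 327.6 NM  (cumulative 1470.7 NM)
E→F: 262.2 NM  (cumulative 1732.9 NM)
Total route length ≈ 1733 NM.

1733 NM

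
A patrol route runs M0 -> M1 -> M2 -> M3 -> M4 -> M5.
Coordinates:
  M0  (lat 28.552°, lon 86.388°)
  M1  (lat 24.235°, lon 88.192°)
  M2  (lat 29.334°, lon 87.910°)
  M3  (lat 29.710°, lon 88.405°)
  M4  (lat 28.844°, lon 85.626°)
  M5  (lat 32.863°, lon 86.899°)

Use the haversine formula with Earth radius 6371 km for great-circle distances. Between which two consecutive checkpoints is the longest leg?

Leg distances:
M0→M1: 512.5 km
M1→M2: 567.7 km
M2→M3: 63.6 km
M3→M4: 286.2 km
M4→M5: 463.1 km
The longest leg is M1–M2 at 567.7 km.

M1–M2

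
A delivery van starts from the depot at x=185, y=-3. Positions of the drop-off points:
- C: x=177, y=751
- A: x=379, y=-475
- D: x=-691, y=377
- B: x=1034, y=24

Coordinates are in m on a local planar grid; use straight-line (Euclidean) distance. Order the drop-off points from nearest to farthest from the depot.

A, C, B, D

Computing each straight-line distance from x=185, y=-3:
A x=379, y=-475: 510.3 m
C x=177, y=751: 754.0 m
B x=1034, y=24: 849.4 m
D x=-691, y=377: 954.9 m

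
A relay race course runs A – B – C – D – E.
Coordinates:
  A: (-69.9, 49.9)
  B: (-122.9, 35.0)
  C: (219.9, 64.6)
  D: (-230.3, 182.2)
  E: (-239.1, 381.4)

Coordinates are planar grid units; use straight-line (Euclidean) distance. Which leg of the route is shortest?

A–B

Leg distances:
A→B: 55.1
B→C: 344.1
C→D: 465.3
D→E: 199.4
The shortest leg is A–B at 55.1.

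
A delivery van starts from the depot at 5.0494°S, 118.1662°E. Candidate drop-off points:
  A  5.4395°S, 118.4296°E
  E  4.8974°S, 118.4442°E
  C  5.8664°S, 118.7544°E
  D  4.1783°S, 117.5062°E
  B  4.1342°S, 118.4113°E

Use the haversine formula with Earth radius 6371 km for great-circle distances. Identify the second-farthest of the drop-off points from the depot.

Distances from the depot (5.0494°S, 118.1662°E):
D: 121.4 km
C: 111.8 km
B: 105.3 km
A: 52.3 km
E: 35.1 km
The second-farthest is C at 111.8 km.

C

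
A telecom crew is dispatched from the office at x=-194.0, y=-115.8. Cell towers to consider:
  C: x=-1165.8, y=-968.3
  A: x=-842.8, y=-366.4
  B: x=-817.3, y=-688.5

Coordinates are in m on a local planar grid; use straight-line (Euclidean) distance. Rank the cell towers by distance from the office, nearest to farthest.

A, B, C

Distance from the office at x=-194.0, y=-115.8 to each:
A x=-842.8, y=-366.4: 695.5 m
B x=-817.3, y=-688.5: 846.5 m
C x=-1165.8, y=-968.3: 1292.7 m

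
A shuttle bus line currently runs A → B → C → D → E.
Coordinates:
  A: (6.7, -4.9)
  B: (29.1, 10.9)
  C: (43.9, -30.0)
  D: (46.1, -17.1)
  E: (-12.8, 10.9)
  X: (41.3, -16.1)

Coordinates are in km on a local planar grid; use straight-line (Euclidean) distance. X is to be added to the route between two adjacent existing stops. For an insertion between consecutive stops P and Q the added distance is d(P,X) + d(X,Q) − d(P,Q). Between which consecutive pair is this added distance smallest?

Added distance for inserting X between each consecutive pair:
A–B: 38.6 km
B–C: 0.3 km
C–D: 6.0 km
D–E: 0.1 km
Smallest added distance is 0.1 km, inserting between D and E.

between D and E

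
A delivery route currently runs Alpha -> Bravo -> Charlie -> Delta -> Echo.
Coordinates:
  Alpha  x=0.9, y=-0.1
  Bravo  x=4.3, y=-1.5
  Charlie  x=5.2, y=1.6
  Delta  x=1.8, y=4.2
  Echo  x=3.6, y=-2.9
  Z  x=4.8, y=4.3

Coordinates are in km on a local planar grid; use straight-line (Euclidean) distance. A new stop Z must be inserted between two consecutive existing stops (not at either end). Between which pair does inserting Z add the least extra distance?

Added distance for inserting Z between each consecutive pair:
Alpha–Bravo: 8.0 km
Bravo–Charlie: 5.3 km
Charlie–Delta: 1.5 km
Delta–Echo: 3.0 km
Smallest added distance is 1.5 km, inserting between Charlie and Delta.

between Charlie and Delta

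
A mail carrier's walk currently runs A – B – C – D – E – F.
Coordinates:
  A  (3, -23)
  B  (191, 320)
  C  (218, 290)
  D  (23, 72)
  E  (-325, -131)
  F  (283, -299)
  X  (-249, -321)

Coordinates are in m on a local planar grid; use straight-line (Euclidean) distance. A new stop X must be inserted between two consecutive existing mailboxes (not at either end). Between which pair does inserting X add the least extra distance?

between E and F

Added distance for inserting X between each consecutive pair:
A–B: 776.6 m
B–C: 1506.2 m
C–D: 954.5 m
D–E: 279.7 m
E–F: 106.3 m
Smallest added distance is 106.3 m, inserting between E and F.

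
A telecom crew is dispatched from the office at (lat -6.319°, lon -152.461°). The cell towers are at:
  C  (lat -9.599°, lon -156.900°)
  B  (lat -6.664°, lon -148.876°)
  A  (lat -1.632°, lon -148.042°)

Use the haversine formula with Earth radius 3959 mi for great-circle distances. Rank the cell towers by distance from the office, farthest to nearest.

A, C, B

Distance from the office at (lat -6.319°, lon -152.461°) to each:
A (lat -1.632°, lon -148.042°): 444.5 mi
C (lat -9.599°, lon -156.900°): 379.0 mi
B (lat -6.664°, lon -148.876°): 247.3 mi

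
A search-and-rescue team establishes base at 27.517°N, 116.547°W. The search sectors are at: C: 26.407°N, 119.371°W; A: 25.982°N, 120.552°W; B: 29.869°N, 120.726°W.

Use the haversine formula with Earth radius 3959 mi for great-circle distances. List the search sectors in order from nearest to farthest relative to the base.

Distances from the base:
C 26.407°N, 119.371°W: 190.1 mi
A 25.982°N, 120.552°W: 268.9 mi
B 29.869°N, 120.726°W: 300.9 mi

C, A, B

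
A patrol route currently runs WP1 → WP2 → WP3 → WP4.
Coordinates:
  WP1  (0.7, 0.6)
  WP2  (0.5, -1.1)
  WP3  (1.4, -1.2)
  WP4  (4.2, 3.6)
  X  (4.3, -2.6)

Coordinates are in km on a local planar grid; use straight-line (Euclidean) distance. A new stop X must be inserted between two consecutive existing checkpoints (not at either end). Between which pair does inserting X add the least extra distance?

Added distance for inserting X between each consecutive pair:
WP1–WP2: 7.2 km
WP2–WP3: 6.4 km
WP3–WP4: 3.9 km
Smallest added distance is 3.9 km, inserting between WP3 and WP4.

between WP3 and WP4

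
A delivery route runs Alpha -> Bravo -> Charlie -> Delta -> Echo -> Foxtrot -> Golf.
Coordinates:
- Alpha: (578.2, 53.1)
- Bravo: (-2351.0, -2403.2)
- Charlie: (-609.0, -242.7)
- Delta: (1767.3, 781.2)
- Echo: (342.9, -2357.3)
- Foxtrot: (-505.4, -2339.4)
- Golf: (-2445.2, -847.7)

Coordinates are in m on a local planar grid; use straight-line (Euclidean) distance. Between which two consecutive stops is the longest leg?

Leg distances:
Alpha→Bravo: 3822.8 m
Bravo→Charlie: 2775.3 m
Charlie→Delta: 2587.5 m
Delta→Echo: 3446.6 m
Echo→Foxtrot: 848.5 m
Foxtrot→Golf: 2447.0 m
The longest leg is Alpha–Bravo at 3822.8 m.

Alpha–Bravo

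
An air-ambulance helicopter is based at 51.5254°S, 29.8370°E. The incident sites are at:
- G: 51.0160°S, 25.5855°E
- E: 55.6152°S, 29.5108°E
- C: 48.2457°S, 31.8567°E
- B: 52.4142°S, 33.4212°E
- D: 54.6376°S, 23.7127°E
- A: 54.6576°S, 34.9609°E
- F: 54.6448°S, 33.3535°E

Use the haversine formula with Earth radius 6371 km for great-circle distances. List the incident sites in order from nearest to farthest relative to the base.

Distances from the base:
B 52.4142°S, 33.4212°E: 264.6 km
G 51.0160°S, 25.5855°E: 301.1 km
C 48.2457°S, 31.8567°E: 392.3 km
F 54.6448°S, 33.3535°E: 418.8 km
E 55.6152°S, 29.5108°E: 455.3 km
A 54.6576°S, 34.9609°E: 488.0 km
D 54.6376°S, 23.7127°E: 535.5 km

B, G, C, F, E, A, D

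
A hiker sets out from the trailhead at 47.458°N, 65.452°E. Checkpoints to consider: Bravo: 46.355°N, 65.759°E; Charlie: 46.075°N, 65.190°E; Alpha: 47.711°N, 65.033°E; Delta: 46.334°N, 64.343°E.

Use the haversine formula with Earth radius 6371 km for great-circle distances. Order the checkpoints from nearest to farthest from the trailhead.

Distances from the trailhead:
Alpha 47.711°N, 65.033°E: 42.2 km
Bravo 46.355°N, 65.759°E: 124.8 km
Delta 46.334°N, 64.343°E: 150.7 km
Charlie 46.075°N, 65.190°E: 155.1 km

Alpha, Bravo, Delta, Charlie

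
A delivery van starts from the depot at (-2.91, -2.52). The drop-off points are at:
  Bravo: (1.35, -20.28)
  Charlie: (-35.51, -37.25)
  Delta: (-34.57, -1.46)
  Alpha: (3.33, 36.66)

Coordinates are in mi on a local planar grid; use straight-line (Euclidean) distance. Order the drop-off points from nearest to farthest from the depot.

Bravo, Delta, Alpha, Charlie

Computing each straight-line distance from (-2.91, -2.52):
Bravo (1.35, -20.28): 18.3 mi
Delta (-34.57, -1.46): 31.7 mi
Alpha (3.33, 36.66): 39.7 mi
Charlie (-35.51, -37.25): 47.6 mi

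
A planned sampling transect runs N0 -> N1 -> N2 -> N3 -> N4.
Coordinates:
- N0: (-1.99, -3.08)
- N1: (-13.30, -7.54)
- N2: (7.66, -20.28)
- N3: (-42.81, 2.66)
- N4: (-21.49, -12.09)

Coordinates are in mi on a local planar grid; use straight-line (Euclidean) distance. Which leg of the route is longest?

Leg distances:
N0→N1: 12.2 mi
N1→N2: 24.5 mi
N2→N3: 55.4 mi
N3→N4: 25.9 mi
The longest leg is N2–N3 at 55.4 mi.

N2–N3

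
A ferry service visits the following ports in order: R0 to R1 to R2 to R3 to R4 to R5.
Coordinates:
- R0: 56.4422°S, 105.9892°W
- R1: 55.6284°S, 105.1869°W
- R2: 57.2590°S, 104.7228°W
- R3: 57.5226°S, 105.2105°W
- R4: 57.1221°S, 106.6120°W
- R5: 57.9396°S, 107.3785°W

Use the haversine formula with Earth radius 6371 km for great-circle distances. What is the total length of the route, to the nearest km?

525 km

Leg distances:
R0→R1: 103.3 km  (cumulative 103.3 km)
R1→R2: 183.5 km  (cumulative 286.9 km)
R2→R3: 41.4 km  (cumulative 328.2 km)
R3→R4: 95.2 km  (cumulative 423.4 km)
R4→R5: 101.8 km  (cumulative 525.2 km)
Total route length ≈ 525 km.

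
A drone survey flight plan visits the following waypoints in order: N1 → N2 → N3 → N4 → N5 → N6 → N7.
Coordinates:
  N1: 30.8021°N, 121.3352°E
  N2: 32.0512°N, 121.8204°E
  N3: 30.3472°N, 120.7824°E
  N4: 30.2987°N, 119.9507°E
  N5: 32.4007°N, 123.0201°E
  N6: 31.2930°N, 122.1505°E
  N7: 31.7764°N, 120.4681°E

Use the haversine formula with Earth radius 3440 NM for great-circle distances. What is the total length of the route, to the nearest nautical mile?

Leg distances:
N1→N2: 79.0 NM  (cumulative 79.0 NM)
N2→N3: 115.4 NM  (cumulative 194.4 NM)
N3→N4: 43.2 NM  (cumulative 237.6 NM)
N4→N5: 201.7 NM  (cumulative 439.3 NM)
N5→N6: 79.9 NM  (cumulative 519.2 NM)
N6→N7: 90.9 NM  (cumulative 610.1 NM)
Total route length ≈ 610 NM.

610 NM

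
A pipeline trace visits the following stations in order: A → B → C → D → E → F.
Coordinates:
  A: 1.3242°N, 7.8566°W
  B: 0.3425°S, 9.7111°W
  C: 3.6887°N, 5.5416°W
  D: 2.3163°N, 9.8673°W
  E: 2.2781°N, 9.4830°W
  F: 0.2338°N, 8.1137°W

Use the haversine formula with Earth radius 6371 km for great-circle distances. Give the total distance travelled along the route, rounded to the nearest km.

Leg distances:
A→B: 277.2 km  (cumulative 277.2 km)
B→C: 644.7 km  (cumulative 921.9 km)
C→D: 504.0 km  (cumulative 1425.9 km)
D→E: 42.9 km  (cumulative 1468.8 km)
E→F: 273.6 km  (cumulative 1742.4 km)
Total route length ≈ 1742 km.

1742 km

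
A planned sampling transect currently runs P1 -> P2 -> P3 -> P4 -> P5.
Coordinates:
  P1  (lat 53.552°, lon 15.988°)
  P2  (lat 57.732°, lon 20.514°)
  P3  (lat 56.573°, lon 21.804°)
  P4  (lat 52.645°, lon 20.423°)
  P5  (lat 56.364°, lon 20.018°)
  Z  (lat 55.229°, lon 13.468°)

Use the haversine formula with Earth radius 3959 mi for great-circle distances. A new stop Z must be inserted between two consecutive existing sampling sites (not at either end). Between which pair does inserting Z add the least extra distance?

between P1 and P2

Added distance for inserting Z between each consecutive pair:
P1–P2: 135.1 mi
P2–P3: 561.7 mi
P3–P4: 393.1 mi
P4–P5: 342.9 mi
Smallest added distance is 135.1 mi, inserting between P1 and P2.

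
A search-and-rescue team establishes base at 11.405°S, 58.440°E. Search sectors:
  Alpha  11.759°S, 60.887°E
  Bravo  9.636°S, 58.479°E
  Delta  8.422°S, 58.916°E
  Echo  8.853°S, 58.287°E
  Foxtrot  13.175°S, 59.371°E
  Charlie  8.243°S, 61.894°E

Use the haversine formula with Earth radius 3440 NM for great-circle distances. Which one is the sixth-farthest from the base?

Distances from the base (11.405°S, 58.440°E):
Charlie: 278.9 NM
Delta: 181.3 NM
Echo: 153.5 NM
Alpha: 145.5 NM
Foxtrot: 119.5 NM
Bravo: 106.2 NM
The sixth-farthest is Bravo at 106.2 NM.

Bravo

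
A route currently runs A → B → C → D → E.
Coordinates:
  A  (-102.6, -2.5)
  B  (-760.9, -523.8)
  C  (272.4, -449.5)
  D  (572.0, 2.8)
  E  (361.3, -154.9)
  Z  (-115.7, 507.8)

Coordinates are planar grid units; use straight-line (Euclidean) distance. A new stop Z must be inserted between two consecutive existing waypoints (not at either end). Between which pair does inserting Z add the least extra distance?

between A and B

Added distance for inserting Z between each consecutive pair:
A–B: 887.5
B–C: 1213.8
C–D: 1343.7
D–E: 1406.5
Smallest added distance is 887.5, inserting between A and B.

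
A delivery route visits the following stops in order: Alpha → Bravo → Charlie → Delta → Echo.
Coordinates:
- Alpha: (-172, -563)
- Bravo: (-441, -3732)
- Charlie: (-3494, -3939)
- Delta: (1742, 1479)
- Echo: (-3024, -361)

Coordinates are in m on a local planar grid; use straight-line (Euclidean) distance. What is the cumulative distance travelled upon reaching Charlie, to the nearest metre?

6240 m

Leg distances:
Alpha→Bravo: 3180.4 m  (cumulative 3180.4 m)
Bravo→Charlie: 3060.0 m  (cumulative 6240.4 m)
Cumulative distance at Charlie ≈ 6240 m.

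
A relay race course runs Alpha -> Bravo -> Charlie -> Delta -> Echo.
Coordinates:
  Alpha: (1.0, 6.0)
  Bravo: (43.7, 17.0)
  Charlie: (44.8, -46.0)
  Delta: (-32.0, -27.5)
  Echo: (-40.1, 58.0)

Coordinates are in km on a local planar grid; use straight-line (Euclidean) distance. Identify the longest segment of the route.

Delta–Echo

Leg distances:
Alpha→Bravo: 44.1 km
Bravo→Charlie: 63.0 km
Charlie→Delta: 79.0 km
Delta→Echo: 85.9 km
The longest leg is Delta–Echo at 85.9 km.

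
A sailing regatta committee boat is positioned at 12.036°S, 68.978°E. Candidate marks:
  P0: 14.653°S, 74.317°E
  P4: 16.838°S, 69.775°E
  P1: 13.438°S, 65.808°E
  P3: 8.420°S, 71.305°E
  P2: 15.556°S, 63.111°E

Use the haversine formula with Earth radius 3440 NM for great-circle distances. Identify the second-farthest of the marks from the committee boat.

P0

Distances from the committee boat (12.036°S, 68.978°E):
P2: 402.0 NM
P0: 349.2 NM
P4: 292.0 NM
P3: 257.0 NM
P1: 203.8 NM
The second-farthest is P0 at 349.2 NM.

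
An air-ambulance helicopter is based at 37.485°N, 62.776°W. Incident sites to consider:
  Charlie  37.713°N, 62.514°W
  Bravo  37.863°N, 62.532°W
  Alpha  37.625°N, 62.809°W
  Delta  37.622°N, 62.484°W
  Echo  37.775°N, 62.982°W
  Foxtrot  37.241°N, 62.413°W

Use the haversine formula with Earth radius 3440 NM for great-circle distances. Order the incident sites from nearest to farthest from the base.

Distances from the base:
Alpha 37.625°N, 62.809°W: 8.6 NM
Delta 37.622°N, 62.484°W: 16.2 NM
Charlie 37.713°N, 62.514°W: 18.5 NM
Echo 37.775°N, 62.982°W: 20.0 NM
Foxtrot 37.241°N, 62.413°W: 22.7 NM
Bravo 37.863°N, 62.532°W: 25.5 NM

Alpha, Delta, Charlie, Echo, Foxtrot, Bravo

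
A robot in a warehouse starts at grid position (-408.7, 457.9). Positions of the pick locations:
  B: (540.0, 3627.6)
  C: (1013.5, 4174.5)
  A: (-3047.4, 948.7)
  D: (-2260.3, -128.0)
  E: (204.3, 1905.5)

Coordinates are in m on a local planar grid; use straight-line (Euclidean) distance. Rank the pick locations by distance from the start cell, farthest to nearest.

C, B, A, D, E

Distance from the start cell at (-408.7, 457.9) to each:
C (1013.5, 4174.5): 3979.4 m
B (540.0, 3627.6): 3308.6 m
A (-3047.4, 948.7): 2684.0 m
D (-2260.3, -128.0): 1942.1 m
E (204.3, 1905.5): 1572.0 m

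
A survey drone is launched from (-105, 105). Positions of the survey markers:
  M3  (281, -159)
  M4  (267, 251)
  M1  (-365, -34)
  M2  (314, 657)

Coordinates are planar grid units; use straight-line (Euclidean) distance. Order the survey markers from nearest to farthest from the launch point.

M1, M4, M3, M2

Computing each straight-line distance from (-105, 105):
M1 (-365, -34): 294.8
M4 (267, 251): 399.6
M3 (281, -159): 467.6
M2 (314, 657): 693.0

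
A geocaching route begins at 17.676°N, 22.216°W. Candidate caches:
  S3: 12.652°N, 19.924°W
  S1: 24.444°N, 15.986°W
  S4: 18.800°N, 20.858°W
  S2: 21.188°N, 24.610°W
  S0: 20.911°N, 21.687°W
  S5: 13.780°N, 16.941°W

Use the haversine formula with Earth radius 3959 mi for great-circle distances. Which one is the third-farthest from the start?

S3

Distance to each, sorted:
S1: 616.3 mi
S5: 442.1 mi
S3: 379.3 mi
S2: 288.5 mi
S0: 226.2 mi
S4: 118.2 mi
The third-farthest is S3 at 379.3 mi.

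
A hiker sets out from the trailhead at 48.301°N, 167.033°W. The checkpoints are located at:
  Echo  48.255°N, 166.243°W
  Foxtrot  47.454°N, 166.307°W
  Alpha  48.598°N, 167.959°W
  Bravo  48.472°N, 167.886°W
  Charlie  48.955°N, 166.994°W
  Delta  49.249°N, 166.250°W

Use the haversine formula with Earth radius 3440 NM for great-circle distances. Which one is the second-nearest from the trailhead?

Distance to each, sorted:
Echo: 31.7 NM
Bravo: 35.5 NM
Charlie: 39.3 NM
Alpha: 41.0 NM
Foxtrot: 58.7 NM
Delta: 64.8 NM
The second-nearest is Bravo at 35.5 NM.

Bravo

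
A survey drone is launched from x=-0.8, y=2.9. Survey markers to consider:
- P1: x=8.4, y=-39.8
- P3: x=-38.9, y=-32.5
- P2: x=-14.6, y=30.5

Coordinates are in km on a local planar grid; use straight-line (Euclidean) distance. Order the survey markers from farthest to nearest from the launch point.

P3, P1, P2

Distance from the launch point at x=-0.8, y=2.9 to each:
P3 x=-38.9, y=-32.5: 52.0 km
P1 x=8.4, y=-39.8: 43.7 km
P2 x=-14.6, y=30.5: 30.9 km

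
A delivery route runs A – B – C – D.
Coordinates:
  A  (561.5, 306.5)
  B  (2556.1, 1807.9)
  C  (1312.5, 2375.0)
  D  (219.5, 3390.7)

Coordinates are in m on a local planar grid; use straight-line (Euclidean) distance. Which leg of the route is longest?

A–B

Leg distances:
A→B: 2496.5 m
B→C: 1366.8 m
C→D: 1492.1 m
The longest leg is A–B at 2496.5 m.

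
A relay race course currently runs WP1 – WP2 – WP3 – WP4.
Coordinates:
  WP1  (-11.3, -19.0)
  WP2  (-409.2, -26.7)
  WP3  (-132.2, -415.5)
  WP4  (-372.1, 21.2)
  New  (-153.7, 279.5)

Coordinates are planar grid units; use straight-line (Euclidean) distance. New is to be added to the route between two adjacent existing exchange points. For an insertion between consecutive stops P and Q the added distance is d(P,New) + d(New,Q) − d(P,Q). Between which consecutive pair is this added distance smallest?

Added distance for inserting New between each consecutive pair:
WP1–WP2: 331.5
WP2–WP3: 616.7
WP3–WP4: 535.3
Smallest added distance is 331.5, inserting between WP1 and WP2.

between WP1 and WP2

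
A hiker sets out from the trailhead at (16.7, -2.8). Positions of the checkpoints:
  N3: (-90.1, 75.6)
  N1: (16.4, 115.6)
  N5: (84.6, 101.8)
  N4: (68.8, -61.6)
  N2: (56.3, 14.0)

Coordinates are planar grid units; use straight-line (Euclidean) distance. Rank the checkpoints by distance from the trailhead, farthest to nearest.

N3, N5, N1, N4, N2

Distance from the trailhead at (16.7, -2.8) to each:
N3 (-90.1, 75.6): 132.5
N5 (84.6, 101.8): 124.7
N1 (16.4, 115.6): 118.4
N4 (68.8, -61.6): 78.6
N2 (56.3, 14.0): 43.0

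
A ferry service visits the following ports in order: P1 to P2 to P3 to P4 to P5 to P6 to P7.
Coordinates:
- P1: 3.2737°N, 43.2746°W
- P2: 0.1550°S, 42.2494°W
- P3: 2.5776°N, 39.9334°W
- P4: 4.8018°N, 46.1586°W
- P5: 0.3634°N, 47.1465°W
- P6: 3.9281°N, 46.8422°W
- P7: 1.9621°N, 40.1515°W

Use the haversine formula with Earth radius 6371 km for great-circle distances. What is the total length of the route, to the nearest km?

3208 km

Leg distances:
P1→P2: 397.9 km  (cumulative 397.9 km)
P2→P3: 398.3 km  (cumulative 796.2 km)
P3→P4: 733.7 km  (cumulative 1529.8 km)
P4→P5: 505.6 km  (cumulative 2035.4 km)
P5→P6: 397.8 km  (cumulative 2433.2 km)
P6→P7: 774.4 km  (cumulative 3207.7 km)
Total route length ≈ 3208 km.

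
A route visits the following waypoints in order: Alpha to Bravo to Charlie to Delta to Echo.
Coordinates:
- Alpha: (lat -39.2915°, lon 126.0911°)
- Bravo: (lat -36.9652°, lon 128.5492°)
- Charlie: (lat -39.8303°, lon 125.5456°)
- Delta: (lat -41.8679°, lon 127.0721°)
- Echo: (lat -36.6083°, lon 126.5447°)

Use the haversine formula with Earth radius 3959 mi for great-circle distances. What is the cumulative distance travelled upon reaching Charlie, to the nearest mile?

465 mi

Leg distances:
Alpha→Bravo: 209.0 mi  (cumulative 209.0 mi)
Bravo→Charlie: 256.2 mi  (cumulative 465.2 mi)
Cumulative distance at Charlie ≈ 465 mi.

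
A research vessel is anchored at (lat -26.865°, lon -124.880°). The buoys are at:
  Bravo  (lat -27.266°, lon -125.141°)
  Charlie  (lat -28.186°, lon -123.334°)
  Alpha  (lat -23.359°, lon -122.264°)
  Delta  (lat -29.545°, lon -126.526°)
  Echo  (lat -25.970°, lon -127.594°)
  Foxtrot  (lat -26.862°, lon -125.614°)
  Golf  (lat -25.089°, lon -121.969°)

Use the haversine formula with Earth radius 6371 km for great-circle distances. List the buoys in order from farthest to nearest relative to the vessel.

Alpha, Golf, Delta, Echo, Charlie, Foxtrot, Bravo

Distance from the vessel at (lat -26.865°, lon -124.880°) to each:
Alpha (lat -23.359°, lon -122.264°): 470.4 km
Golf (lat -25.089°, lon -121.969°): 351.6 km
Delta (lat -29.545°, lon -126.526°): 338.8 km
Echo (lat -25.970°, lon -127.594°): 288.0 km
Charlie (lat -28.186°, lon -123.334°): 211.7 km
Foxtrot (lat -26.862°, lon -125.614°): 72.8 km
Bravo (lat -27.266°, lon -125.141°): 51.5 km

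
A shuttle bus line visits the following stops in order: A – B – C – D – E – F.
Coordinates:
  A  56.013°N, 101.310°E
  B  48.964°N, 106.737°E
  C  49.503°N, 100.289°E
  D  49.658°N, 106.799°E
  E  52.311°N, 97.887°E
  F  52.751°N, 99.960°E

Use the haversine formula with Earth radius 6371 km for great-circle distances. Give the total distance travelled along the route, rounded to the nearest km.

2644 km

Leg distances:
A→B: 865.0 km  (cumulative 865.0 km)
B→C: 471.8 km  (cumulative 1336.9 km)
C→D: 469.5 km  (cumulative 1806.4 km)
D→E: 689.5 km  (cumulative 2495.9 km)
E→F: 148.5 km  (cumulative 2644.4 km)
Total route length ≈ 2644 km.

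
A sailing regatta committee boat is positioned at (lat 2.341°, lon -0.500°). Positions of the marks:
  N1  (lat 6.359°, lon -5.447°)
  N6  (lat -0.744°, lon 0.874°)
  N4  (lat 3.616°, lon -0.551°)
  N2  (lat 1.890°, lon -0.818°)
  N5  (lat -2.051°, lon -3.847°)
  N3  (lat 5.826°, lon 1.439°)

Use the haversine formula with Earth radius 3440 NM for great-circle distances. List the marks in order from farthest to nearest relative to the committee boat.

N1, N5, N3, N6, N4, N2

Distances from the committee boat:
N1 (lat 6.359°, lon -5.447°): 381.9 NM
N5 (lat -2.051°, lon -3.847°): 331.5 NM
N3 (lat 5.826°, lon 1.439°): 239.3 NM
N6 (lat -0.744°, lon 0.874°): 202.8 NM
N4 (lat 3.616°, lon -0.551°): 76.6 NM
N2 (lat 1.890°, lon -0.818°): 33.1 NM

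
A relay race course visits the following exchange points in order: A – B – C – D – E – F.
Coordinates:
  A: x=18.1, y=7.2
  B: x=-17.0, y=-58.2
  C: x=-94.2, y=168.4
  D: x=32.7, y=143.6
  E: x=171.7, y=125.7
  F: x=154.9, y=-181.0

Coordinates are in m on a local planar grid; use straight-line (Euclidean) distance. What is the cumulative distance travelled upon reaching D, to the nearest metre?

Leg distances:
A→B: 74.2 m  (cumulative 74.2 m)
B→C: 239.4 m  (cumulative 313.6 m)
C→D: 129.3 m  (cumulative 442.9 m)
Cumulative distance at D ≈ 443 m.

443 m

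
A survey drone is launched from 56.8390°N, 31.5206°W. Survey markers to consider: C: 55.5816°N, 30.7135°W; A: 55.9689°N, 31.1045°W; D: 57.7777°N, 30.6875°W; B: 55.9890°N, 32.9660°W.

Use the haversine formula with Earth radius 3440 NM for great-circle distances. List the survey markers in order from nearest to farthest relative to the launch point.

A, D, B, C

Computing each great-circle distance from 56.8390°N, 31.5206°W:
A 55.9689°N, 31.1045°W: 54.0 NM
D 57.7777°N, 30.6875°W: 62.5 NM
B 55.9890°N, 32.9660°W: 70.1 NM
C 55.5816°N, 30.7135°W: 80.2 NM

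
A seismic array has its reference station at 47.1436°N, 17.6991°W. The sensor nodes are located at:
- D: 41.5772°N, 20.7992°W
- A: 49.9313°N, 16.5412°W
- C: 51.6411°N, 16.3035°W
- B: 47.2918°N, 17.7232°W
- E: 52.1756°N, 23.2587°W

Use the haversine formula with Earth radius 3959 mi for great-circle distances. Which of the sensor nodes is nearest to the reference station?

Distances from the reference station (47.1436°N, 17.6991°W):
B: 10.3 mi
A: 199.8 mi
C: 317.0 mi
D: 413.9 mi
E: 427.2 mi
The nearest is B at 10.3 mi.

B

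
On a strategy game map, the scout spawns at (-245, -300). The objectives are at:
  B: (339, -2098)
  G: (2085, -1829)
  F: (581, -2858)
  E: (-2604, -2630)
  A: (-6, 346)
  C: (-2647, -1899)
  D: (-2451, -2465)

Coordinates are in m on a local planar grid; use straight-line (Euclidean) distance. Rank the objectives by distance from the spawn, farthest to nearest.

Computing each straight-line distance from (-245, -300):
E (-2604, -2630): 3315.7 m
D (-2451, -2465): 3090.9 m
C (-2647, -1899): 2885.6 m
G (2085, -1829): 2786.9 m
F (581, -2858): 2688.1 m
B (339, -2098): 1890.5 m
A (-6, 346): 688.8 m

E, D, C, G, F, B, A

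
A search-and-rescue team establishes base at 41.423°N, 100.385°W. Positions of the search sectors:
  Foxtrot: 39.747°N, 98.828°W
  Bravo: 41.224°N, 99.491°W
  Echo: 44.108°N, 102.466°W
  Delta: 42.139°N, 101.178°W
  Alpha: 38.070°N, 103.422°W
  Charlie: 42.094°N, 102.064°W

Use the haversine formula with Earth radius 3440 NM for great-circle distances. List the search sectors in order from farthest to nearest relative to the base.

Alpha, Echo, Foxtrot, Charlie, Delta, Bravo

Distances from the base:
Alpha 38.070°N, 103.422°W: 245.3 NM
Echo 44.108°N, 102.466°W: 185.5 NM
Foxtrot 39.747°N, 98.828°W: 123.1 NM
Charlie 42.094°N, 102.064°W: 85.3 NM
Delta 42.139°N, 101.178°W: 55.8 NM
Bravo 41.224°N, 99.491°W: 42.0 NM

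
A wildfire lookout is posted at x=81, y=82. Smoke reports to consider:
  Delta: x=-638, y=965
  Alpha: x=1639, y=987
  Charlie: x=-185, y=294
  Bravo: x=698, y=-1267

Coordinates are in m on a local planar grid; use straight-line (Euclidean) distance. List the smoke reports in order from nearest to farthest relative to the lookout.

Distances from the lookout:
Charlie x=-185, y=294: 340.1 m
Delta x=-638, y=965: 1138.7 m
Bravo x=698, y=-1267: 1483.4 m
Alpha x=1639, y=987: 1801.8 m

Charlie, Delta, Bravo, Alpha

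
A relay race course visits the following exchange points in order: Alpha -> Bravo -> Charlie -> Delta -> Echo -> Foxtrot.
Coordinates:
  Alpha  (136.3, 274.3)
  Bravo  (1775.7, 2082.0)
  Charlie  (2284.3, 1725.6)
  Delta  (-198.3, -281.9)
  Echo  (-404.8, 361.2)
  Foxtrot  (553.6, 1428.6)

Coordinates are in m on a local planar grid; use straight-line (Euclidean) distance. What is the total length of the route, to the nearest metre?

8364 m

Leg distances:
Alpha→Bravo: 2440.4 m  (cumulative 2440.4 m)
Bravo→Charlie: 621.0 m  (cumulative 3061.4 m)
Charlie→Delta: 3192.7 m  (cumulative 6254.1 m)
Delta→Echo: 675.4 m  (cumulative 6929.6 m)
Echo→Foxtrot: 1434.5 m  (cumulative 8364.1 m)
Total route length ≈ 8364 m.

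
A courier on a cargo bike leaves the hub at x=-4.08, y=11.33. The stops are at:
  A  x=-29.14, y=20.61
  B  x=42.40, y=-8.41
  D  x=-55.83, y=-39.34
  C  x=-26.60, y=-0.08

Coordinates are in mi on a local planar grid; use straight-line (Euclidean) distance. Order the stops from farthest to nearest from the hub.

D, B, A, C

Distances from the hub:
D x=-55.83, y=-39.34: 72.4 mi
B x=42.40, y=-8.41: 50.5 mi
A x=-29.14, y=20.61: 26.7 mi
C x=-26.60, y=-0.08: 25.2 mi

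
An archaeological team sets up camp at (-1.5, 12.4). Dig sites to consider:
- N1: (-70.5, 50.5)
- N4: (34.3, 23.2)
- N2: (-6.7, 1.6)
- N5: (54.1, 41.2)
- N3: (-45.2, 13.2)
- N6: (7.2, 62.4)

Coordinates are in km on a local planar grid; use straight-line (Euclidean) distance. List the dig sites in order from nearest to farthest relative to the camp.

N2, N4, N3, N6, N5, N1

Distances from the camp:
N2 (-6.7, 1.6): 12.0 km
N4 (34.3, 23.2): 37.4 km
N3 (-45.2, 13.2): 43.7 km
N6 (7.2, 62.4): 50.8 km
N5 (54.1, 41.2): 62.6 km
N1 (-70.5, 50.5): 78.8 km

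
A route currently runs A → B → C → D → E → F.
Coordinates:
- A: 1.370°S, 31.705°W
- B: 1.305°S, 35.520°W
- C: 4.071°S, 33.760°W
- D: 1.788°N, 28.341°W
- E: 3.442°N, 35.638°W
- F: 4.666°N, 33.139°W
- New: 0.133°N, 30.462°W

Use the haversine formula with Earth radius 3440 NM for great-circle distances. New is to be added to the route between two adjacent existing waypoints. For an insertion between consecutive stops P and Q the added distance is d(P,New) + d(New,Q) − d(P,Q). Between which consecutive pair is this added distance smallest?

Added distance for inserting New between each consecutive pair:
A–B: 203.8 NM
B–C: 439.6 NM
C–D: 3.2 NM
D–E: 81.4 NM
E–F: 517.9 NM
Smallest added distance is 3.2 NM, inserting between C and D.

between C and D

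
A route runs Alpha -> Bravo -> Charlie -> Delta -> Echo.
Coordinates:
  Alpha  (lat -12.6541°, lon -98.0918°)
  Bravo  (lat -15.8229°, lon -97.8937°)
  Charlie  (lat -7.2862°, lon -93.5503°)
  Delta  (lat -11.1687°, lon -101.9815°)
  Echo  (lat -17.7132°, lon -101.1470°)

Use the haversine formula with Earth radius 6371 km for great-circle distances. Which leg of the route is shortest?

Leg distances:
Alpha→Bravo: 353.0 km
Bravo→Charlie: 1060.4 km
Charlie→Delta: 1020.9 km
Delta→Echo: 733.2 km
The shortest leg is Alpha–Bravo at 353.0 km.

Alpha–Bravo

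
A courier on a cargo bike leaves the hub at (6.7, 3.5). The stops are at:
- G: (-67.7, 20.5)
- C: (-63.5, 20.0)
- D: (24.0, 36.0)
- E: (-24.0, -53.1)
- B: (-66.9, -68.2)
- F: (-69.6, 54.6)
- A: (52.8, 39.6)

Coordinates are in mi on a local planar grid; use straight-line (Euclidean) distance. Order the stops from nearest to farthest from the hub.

D, A, E, C, G, F, B

Computing each straight-line distance from (6.7, 3.5):
D (24.0, 36.0): 36.8 mi
A (52.8, 39.6): 58.6 mi
E (-24.0, -53.1): 64.4 mi
C (-63.5, 20.0): 72.1 mi
G (-67.7, 20.5): 76.3 mi
F (-69.6, 54.6): 91.8 mi
B (-66.9, -68.2): 102.8 mi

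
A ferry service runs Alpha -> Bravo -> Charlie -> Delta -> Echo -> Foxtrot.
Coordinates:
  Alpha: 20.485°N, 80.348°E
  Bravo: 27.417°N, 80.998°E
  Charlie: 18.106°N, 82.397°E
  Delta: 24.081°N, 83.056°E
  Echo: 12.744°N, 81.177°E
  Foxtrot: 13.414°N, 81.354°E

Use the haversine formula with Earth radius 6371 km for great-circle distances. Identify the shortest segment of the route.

Leg distances:
Alpha→Bravo: 773.6 km
Bravo→Charlie: 1045.2 km
Charlie→Delta: 667.9 km
Delta→Echo: 1276.0 km
Echo→Foxtrot: 76.9 km
The shortest leg is Echo–Foxtrot at 76.9 km.

Echo–Foxtrot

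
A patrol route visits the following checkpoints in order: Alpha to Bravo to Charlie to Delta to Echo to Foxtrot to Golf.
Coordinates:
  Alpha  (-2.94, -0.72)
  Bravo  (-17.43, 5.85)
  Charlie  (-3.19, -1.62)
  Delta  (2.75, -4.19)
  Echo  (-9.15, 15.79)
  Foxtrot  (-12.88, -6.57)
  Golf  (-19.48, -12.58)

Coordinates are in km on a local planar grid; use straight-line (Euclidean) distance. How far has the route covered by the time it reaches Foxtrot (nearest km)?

Leg distances:
Alpha→Bravo: 15.9 km  (cumulative 15.9 km)
Bravo→Charlie: 16.1 km  (cumulative 32.0 km)
Charlie→Delta: 6.5 km  (cumulative 38.5 km)
Delta→Echo: 23.3 km  (cumulative 61.7 km)
Echo→Foxtrot: 22.7 km  (cumulative 84.4 km)
Cumulative distance at Foxtrot ≈ 84 km.

84 km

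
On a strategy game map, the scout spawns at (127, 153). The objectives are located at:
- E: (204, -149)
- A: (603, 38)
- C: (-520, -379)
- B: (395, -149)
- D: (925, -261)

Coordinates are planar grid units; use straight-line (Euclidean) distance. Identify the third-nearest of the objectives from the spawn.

A

Distances from the spawn ((127, 153)):
E: 311.7
B: 403.8
A: 489.7
C: 837.6
D: 899.0
The third-nearest is A at 489.7.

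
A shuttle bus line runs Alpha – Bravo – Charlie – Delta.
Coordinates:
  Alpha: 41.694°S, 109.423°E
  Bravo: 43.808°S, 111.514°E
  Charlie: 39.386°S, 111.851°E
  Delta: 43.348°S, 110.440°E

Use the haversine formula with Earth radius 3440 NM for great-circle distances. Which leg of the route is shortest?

Leg distances:
Alpha→Bravo: 156.9 NM
Bravo→Charlie: 265.9 NM
Charlie→Delta: 246.2 NM
The shortest leg is Alpha–Bravo at 156.9 NM.

Alpha–Bravo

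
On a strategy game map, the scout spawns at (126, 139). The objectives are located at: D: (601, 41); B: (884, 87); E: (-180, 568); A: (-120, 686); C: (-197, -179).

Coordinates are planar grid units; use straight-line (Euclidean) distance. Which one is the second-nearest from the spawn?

D

Distance to each, sorted:
C: 453.3
D: 485.0
E: 527.0
A: 599.8
B: 759.8
The second-nearest is D at 485.0.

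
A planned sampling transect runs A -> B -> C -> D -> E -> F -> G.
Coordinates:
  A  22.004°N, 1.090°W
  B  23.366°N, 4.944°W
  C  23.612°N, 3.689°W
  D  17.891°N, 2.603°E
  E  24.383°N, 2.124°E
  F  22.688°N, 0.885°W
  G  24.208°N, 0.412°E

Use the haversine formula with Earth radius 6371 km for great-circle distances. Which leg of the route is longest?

Leg distances:
A→B: 423.4 km
B→C: 130.9 km
C→D: 912.2 km
D→E: 723.6 km
E→F: 360.0 km
F→G: 214.6 km
The longest leg is C–D at 912.2 km.

C–D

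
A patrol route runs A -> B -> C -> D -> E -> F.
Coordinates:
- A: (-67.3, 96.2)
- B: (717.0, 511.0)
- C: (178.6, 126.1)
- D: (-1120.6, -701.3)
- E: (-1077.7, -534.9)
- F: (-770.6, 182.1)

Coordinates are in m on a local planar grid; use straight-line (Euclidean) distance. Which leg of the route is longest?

Leg distances:
A→B: 887.2 m
B→C: 661.8 m
C→D: 1540.3 m
D→E: 171.8 m
E→F: 780.0 m
The longest leg is C–D at 1540.3 m.

C–D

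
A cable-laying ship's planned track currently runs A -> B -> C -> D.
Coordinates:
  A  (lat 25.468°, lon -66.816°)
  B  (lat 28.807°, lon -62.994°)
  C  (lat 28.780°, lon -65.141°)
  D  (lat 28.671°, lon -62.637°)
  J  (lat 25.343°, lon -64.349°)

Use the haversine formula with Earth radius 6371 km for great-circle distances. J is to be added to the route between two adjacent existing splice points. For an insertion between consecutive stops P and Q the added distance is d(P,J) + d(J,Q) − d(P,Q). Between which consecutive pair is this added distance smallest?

Added distance for inserting J between each consecutive pair:
A–B: 126.1 km
B–C: 588.8 km
C–D: 552.7 km
Smallest added distance is 126.1 km, inserting between A and B.

between A and B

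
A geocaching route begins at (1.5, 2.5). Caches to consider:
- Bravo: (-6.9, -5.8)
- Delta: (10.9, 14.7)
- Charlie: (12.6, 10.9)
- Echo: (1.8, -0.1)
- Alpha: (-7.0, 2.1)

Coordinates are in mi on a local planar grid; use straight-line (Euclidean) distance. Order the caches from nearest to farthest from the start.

Distance from the start at (1.5, 2.5) to each:
Echo (1.8, -0.1): 2.6 mi
Alpha (-7.0, 2.1): 8.5 mi
Bravo (-6.9, -5.8): 11.8 mi
Charlie (12.6, 10.9): 13.9 mi
Delta (10.9, 14.7): 15.4 mi

Echo, Alpha, Bravo, Charlie, Delta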